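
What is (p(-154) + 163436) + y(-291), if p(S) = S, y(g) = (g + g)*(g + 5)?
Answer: 329734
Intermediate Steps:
y(g) = 2*g*(5 + g) (y(g) = (2*g)*(5 + g) = 2*g*(5 + g))
(p(-154) + 163436) + y(-291) = (-154 + 163436) + 2*(-291)*(5 - 291) = 163282 + 2*(-291)*(-286) = 163282 + 166452 = 329734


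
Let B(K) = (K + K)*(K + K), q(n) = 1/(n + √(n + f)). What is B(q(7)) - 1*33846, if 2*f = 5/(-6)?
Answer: -8768823510/259081 - 1344*√237/259081 ≈ -33846.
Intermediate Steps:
f = -5/12 (f = (5/(-6))/2 = (5*(-⅙))/2 = (½)*(-⅚) = -5/12 ≈ -0.41667)
q(n) = 1/(n + √(-5/12 + n)) (q(n) = 1/(n + √(n - 5/12)) = 1/(n + √(-5/12 + n)))
B(K) = 4*K² (B(K) = (2*K)*(2*K) = 4*K²)
B(q(7)) - 1*33846 = 4*(6/(6*7 + √3*√(-5 + 12*7)))² - 1*33846 = 4*(6/(42 + √3*√(-5 + 84)))² - 33846 = 4*(6/(42 + √3*√79))² - 33846 = 4*(6/(42 + √237))² - 33846 = 4*(36/(42 + √237)²) - 33846 = 144/(42 + √237)² - 33846 = -33846 + 144/(42 + √237)²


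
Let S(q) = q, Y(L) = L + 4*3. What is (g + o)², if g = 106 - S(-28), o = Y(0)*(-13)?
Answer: 484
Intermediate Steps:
Y(L) = 12 + L (Y(L) = L + 12 = 12 + L)
o = -156 (o = (12 + 0)*(-13) = 12*(-13) = -156)
g = 134 (g = 106 - 1*(-28) = 106 + 28 = 134)
(g + o)² = (134 - 156)² = (-22)² = 484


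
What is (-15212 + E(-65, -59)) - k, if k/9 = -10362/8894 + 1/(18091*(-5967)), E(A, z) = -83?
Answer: -815257644668141/53338798851 ≈ -15285.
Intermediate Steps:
k = -559283757904/53338798851 (k = 9*(-10362/8894 + 1/(18091*(-5967))) = 9*(-10362*1/8894 + (1/18091)*(-1/5967)) = 9*(-5181/4447 - 1/107948997) = 9*(-559283757904/480049189659) = -559283757904/53338798851 ≈ -10.485)
(-15212 + E(-65, -59)) - k = (-15212 - 83) - 1*(-559283757904/53338798851) = -15295 + 559283757904/53338798851 = -815257644668141/53338798851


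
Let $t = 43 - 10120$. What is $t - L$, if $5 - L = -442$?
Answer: $-10524$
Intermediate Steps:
$L = 447$ ($L = 5 - -442 = 5 + 442 = 447$)
$t = -10077$ ($t = 43 - 10120 = -10077$)
$t - L = -10077 - 447 = -10524$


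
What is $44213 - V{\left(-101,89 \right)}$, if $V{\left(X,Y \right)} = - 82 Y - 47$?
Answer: $51558$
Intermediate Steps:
$V{\left(X,Y \right)} = -47 - 82 Y$
$44213 - V{\left(-101,89 \right)} = 44213 - \left(-47 - 7298\right) = 44213 - -7345 = 44213 + 7345 = 51558$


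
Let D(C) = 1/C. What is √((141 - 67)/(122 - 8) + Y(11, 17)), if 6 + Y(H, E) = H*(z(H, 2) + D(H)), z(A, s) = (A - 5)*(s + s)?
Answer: 20*√2109/57 ≈ 16.114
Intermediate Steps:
z(A, s) = 2*s*(-5 + A) (z(A, s) = (-5 + A)*(2*s) = 2*s*(-5 + A))
Y(H, E) = -6 + H*(-20 + 1/H + 4*H) (Y(H, E) = -6 + H*(2*2*(-5 + H) + 1/H) = -6 + H*((-20 + 4*H) + 1/H) = -6 + H*(-20 + 1/H + 4*H))
√((141 - 67)/(122 - 8) + Y(11, 17)) = √((141 - 67)/(122 - 8) + (-5 + 4*11*(-5 + 11))) = √(74/114 + (-5 + 4*11*6)) = √(74*(1/114) + (-5 + 264)) = √(37/57 + 259) = √(14800/57) = 20*√2109/57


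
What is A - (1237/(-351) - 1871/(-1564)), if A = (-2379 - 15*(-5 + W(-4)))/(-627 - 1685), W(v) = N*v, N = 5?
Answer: 29814245/9332388 ≈ 3.1947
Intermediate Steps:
W(v) = 5*v
A = 501/578 (A = (-2379 - 15*(-5 + 5*(-4)))/(-627 - 1685) = (-2379 - 15*(-5 - 20))/(-2312) = (-2379 - 15*(-25))*(-1/2312) = (-2379 + 375)*(-1/2312) = -2004*(-1/2312) = 501/578 ≈ 0.86678)
A - (1237/(-351) - 1871/(-1564)) = 501/578 - (1237/(-351) - 1871/(-1564)) = 501/578 - (1237*(-1/351) - 1871*(-1/1564)) = 501/578 - (-1237/351 + 1871/1564) = 501/578 - 1*(-1277947/548964) = 501/578 + 1277947/548964 = 29814245/9332388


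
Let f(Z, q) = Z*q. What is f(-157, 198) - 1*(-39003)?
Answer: 7917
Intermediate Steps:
f(-157, 198) - 1*(-39003) = -157*198 - 1*(-39003) = -31086 + 39003 = 7917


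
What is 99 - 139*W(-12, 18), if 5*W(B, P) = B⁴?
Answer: -2881809/5 ≈ -5.7636e+5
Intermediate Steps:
W(B, P) = B⁴/5
99 - 139*W(-12, 18) = 99 - 139*(-12)⁴/5 = 99 - 139*20736/5 = 99 - 2882304/5 = -2881809/5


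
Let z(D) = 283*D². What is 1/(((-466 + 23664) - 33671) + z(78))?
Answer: 1/1711299 ≈ 5.8435e-7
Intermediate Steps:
1/(((-466 + 23664) - 33671) + z(78)) = 1/(((-466 + 23664) - 33671) + 283*78²) = 1/((23198 - 33671) + 283*6084) = 1/(-10473 + 1721772) = 1/1711299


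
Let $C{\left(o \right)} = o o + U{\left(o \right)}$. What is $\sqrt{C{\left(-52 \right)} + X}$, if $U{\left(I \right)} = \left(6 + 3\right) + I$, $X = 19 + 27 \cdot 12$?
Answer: $2 \sqrt{751} \approx 54.809$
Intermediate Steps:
$X = 343$ ($X = 19 + 324 = 343$)
$U{\left(I \right)} = 9 + I$
$C{\left(o \right)} = 9 + o + o^{2}$ ($C{\left(o \right)} = o o + \left(9 + o\right) = o^{2} + \left(9 + o\right) = 9 + o + o^{2}$)
$\sqrt{C{\left(-52 \right)} + X} = \sqrt{\left(9 - 52 + \left(-52\right)^{2}\right) + 343} = \sqrt{\left(9 - 52 + 2704\right) + 343} = \sqrt{2661 + 343} = \sqrt{3004} = 2 \sqrt{751}$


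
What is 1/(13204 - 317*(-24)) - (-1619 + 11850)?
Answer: -212927571/20812 ≈ -10231.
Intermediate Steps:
1/(13204 - 317*(-24)) - (-1619 + 11850) = 1/(13204 + 7608) - 1*10231 = 1/20812 - 10231 = -212927571/20812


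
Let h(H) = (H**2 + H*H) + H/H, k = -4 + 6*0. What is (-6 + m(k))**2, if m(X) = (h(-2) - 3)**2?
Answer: 900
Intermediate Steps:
k = -4 (k = -4 + 0 = -4)
h(H) = 1 + 2*H**2 (h(H) = (H**2 + H**2) + 1 = 2*H**2 + 1 = 1 + 2*H**2)
m(X) = 36 (m(X) = ((1 + 2*(-2)**2) - 3)**2 = ((1 + 2*4) - 3)**2 = ((1 + 8) - 3)**2 = (9 - 3)**2 = 6**2 = 36)
(-6 + m(k))**2 = (-6 + 36)**2 = 30**2 = 900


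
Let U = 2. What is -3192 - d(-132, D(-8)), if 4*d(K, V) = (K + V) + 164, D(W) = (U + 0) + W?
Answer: -6397/2 ≈ -3198.5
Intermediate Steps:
D(W) = 2 + W (D(W) = (2 + 0) + W = 2 + W)
d(K, V) = 41 + K/4 + V/4 (d(K, V) = ((K + V) + 164)/4 = (164 + K + V)/4 = 41 + K/4 + V/4)
-3192 - d(-132, D(-8)) = -3192 - (41 + (1/4)*(-132) + (2 - 8)/4) = -3192 - (41 - 33 + (1/4)*(-6)) = -3192 - (41 - 33 - 3/2) = -3192 - 1*13/2 = -3192 - 13/2 = -6397/2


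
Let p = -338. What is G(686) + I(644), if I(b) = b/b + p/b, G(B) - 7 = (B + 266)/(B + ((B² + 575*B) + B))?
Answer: 21283415/2846802 ≈ 7.4763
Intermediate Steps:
G(B) = 7 + (266 + B)/(B² + 577*B) (G(B) = 7 + (B + 266)/(B + ((B² + 575*B) + B)) = 7 + (266 + B)/(B + (B² + 576*B)) = 7 + (266 + B)/(B² + 577*B))
I(b) = 1 - 338/b (I(b) = b/b - 338/b = 1 - 338/b)
G(686) + I(644) = (266 + 7*686² + 4040*686)/(686*(577 + 686)) + (-338 + 644)/644 = (1/686)*(266 + 7*470596 + 2771440)/1263 + (1/644)*306 = (1/686)*(1/1263)*(266 + 3294172 + 2771440) + 153/322 = (1/686)*(1/1263)*6065878 + 153/322 = 433277/61887 + 153/322 = 21283415/2846802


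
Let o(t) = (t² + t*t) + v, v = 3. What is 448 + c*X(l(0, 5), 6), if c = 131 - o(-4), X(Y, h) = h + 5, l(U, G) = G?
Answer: 1504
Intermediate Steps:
o(t) = 3 + 2*t² (o(t) = (t² + t*t) + 3 = (t² + t²) + 3 = 2*t² + 3 = 3 + 2*t²)
X(Y, h) = 5 + h
c = 96 (c = 131 - (3 + 2*(-4)²) = 131 - (3 + 2*16) = 131 - (3 + 32) = 131 - 1*35 = 131 - 35 = 96)
448 + c*X(l(0, 5), 6) = 448 + 96*(5 + 6) = 448 + 96*11 = 448 + 1056 = 1504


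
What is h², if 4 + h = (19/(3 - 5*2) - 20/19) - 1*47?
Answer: 53056656/17689 ≈ 2999.4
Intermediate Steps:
h = -7284/133 (h = -4 + ((19/(3 - 5*2) - 20/19) - 1*47) = -4 + ((19/(3 - 10) - 20*1/19) - 47) = -4 + ((19/(-7) - 20/19) - 47) = -4 + ((19*(-⅐) - 20/19) - 47) = -4 + ((-19/7 - 20/19) - 47) = -4 + (-501/133 - 47) = -4 - 6752/133 = -7284/133 ≈ -54.767)
h² = (-7284/133)² = 53056656/17689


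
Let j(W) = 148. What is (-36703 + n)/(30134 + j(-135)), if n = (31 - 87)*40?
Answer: -12981/10094 ≈ -1.2860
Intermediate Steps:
n = -2240 (n = -56*40 = -2240)
(-36703 + n)/(30134 + j(-135)) = (-36703 - 2240)/(30134 + 148) = -38943/30282 = -38943*1/30282 = -12981/10094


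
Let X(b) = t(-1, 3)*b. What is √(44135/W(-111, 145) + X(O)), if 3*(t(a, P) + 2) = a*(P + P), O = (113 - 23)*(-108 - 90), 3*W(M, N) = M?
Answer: 5*√3837973/37 ≈ 264.74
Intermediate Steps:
W(M, N) = M/3
O = -17820 (O = 90*(-198) = -17820)
t(a, P) = -2 + 2*P*a/3 (t(a, P) = -2 + (a*(P + P))/3 = -2 + (a*(2*P))/3 = -2 + (2*P*a)/3 = -2 + 2*P*a/3)
X(b) = -4*b (X(b) = (-2 + (⅔)*3*(-1))*b = (-2 - 2)*b = -4*b)
√(44135/W(-111, 145) + X(O)) = √(44135/(((⅓)*(-111))) - 4*(-17820)) = √(44135/(-37) + 71280) = √(44135*(-1/37) + 71280) = √(-44135/37 + 71280) = √(2593225/37) = 5*√3837973/37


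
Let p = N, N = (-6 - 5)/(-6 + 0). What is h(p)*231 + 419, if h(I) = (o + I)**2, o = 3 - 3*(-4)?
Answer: 790505/12 ≈ 65875.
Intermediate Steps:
o = 15 (o = 3 + 12 = 15)
N = 11/6 (N = -11/(-6) = -11*(-1/6) = 11/6 ≈ 1.8333)
p = 11/6 ≈ 1.8333
h(I) = (15 + I)**2
h(p)*231 + 419 = (15 + 11/6)**2*231 + 419 = (101/6)**2*231 + 419 = (10201/36)*231 + 419 = 785477/12 + 419 = 790505/12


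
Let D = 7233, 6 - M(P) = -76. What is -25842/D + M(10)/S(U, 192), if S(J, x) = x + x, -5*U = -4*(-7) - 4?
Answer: -1555037/462912 ≈ -3.3592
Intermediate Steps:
M(P) = 82 (M(P) = 6 - 1*(-76) = 6 + 76 = 82)
U = -24/5 (U = -(-4*(-7) - 4)/5 = -(28 - 4)/5 = -1/5*24 = -24/5 ≈ -4.8000)
S(J, x) = 2*x
-25842/D + M(10)/S(U, 192) = -25842/7233 + 82/((2*192)) = -25842*1/7233 + 82/384 = -8614/2411 + 82*(1/384) = -8614/2411 + 41/192 = -1555037/462912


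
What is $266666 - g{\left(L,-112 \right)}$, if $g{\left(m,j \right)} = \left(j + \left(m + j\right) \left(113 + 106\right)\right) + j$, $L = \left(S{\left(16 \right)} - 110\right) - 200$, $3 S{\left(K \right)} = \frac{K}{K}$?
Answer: $359235$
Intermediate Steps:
$S{\left(K \right)} = \frac{1}{3}$ ($S{\left(K \right)} = \frac{K \frac{1}{K}}{3} = \frac{1}{3} \cdot 1 = \frac{1}{3}$)
$L = - \frac{929}{3}$ ($L = \left(\frac{1}{3} - 110\right) - 200 = - \frac{329}{3} - 200 = - \frac{929}{3} \approx -309.67$)
$g{\left(m,j \right)} = 219 m + 221 j$ ($g{\left(m,j \right)} = \left(j + \left(j + m\right) 219\right) + j = \left(j + \left(219 j + 219 m\right)\right) + j = \left(219 m + 220 j\right) + j = 219 m + 221 j$)
$266666 - g{\left(L,-112 \right)} = 266666 - \left(219 \left(- \frac{929}{3}\right) + 221 \left(-112\right)\right) = 266666 - \left(-67817 - 24752\right) = 266666 - -92569 = 266666 + 92569 = 359235$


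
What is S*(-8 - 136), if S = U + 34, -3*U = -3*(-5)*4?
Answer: -2016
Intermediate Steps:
U = -20 (U = -(-3*(-5))*4/3 = -5*4 = -⅓*60 = -20)
S = 14 (S = -20 + 34 = 14)
S*(-8 - 136) = 14*(-8 - 136) = 14*(-144) = -2016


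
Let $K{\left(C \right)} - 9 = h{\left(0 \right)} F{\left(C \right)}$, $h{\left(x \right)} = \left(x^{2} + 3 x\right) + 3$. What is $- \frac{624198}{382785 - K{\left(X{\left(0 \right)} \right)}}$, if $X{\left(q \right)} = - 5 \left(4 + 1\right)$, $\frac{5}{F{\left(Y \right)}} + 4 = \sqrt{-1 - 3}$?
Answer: $- \frac{106191060552}{65119894597} + \frac{416132 i}{65119894597} \approx -1.6307 + 6.3902 \cdot 10^{-6} i$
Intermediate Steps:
$F{\left(Y \right)} = \frac{-4 - 2 i}{4}$ ($F{\left(Y \right)} = \frac{5}{-4 + \sqrt{-1 - 3}} = \frac{5}{-4 + \sqrt{-4}} = \frac{5}{-4 + 2 i} = 5 \frac{-4 - 2 i}{20} = \frac{-4 - 2 i}{4}$)
$h{\left(x \right)} = 3 + x^{2} + 3 x$
$X{\left(q \right)} = -25$ ($X{\left(q \right)} = \left(-5\right) 5 = -25$)
$K{\left(C \right)} = 6 - \frac{3 i}{2}$ ($K{\left(C \right)} = 9 + \left(3 + 0^{2} + 3 \cdot 0\right) \left(-1 - \frac{i}{2}\right) = 9 + \left(3 + 0 + 0\right) \left(-1 - \frac{i}{2}\right) = 9 + 3 \left(-1 - \frac{i}{2}\right) = 9 - \left(3 + \frac{3 i}{2}\right) = 6 - \frac{3 i}{2}$)
$- \frac{624198}{382785 - K{\left(X{\left(0 \right)} \right)}} = - \frac{624198}{382785 - \left(6 - \frac{3 i}{2}\right)} = - \frac{624198}{382779 + \frac{3 i}{2}} = - 624198 \frac{4 \left(382779 - \frac{3 i}{2}\right)}{586079051373} = - \frac{832264 \left(382779 - \frac{3 i}{2}\right)}{195359683791}$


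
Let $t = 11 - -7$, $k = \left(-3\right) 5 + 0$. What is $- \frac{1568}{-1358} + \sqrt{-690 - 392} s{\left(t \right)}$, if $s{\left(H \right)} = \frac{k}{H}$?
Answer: $\frac{112}{97} - \frac{5 i \sqrt{1082}}{6} \approx 1.1546 - 27.411 i$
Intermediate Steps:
$k = -15$ ($k = -15 + 0 = -15$)
$t = 18$ ($t = 11 + 7 = 18$)
$s{\left(H \right)} = - \frac{15}{H}$
$- \frac{1568}{-1358} + \sqrt{-690 - 392} s{\left(t \right)} = - \frac{1568}{-1358} + \sqrt{-690 - 392} \left(- \frac{15}{18}\right) = \left(-1568\right) \left(- \frac{1}{1358}\right) + \sqrt{-1082} \left(\left(-15\right) \frac{1}{18}\right) = \frac{112}{97} + i \sqrt{1082} \left(- \frac{5}{6}\right) = \frac{112}{97} - \frac{5 i \sqrt{1082}}{6}$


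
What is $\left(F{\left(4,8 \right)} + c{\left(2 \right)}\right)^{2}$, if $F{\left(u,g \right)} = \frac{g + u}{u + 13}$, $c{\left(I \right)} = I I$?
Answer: $\frac{6400}{289} \approx 22.145$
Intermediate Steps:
$c{\left(I \right)} = I^{2}$
$F{\left(u,g \right)} = \frac{g + u}{13 + u}$
$\left(F{\left(4,8 \right)} + c{\left(2 \right)}\right)^{2} = \left(\frac{8 + 4}{13 + 4} + 2^{2}\right)^{2} = \left(\frac{1}{17} \cdot 12 + 4\right)^{2} = \left(\frac{12}{17} + 4\right)^{2} = \left(\frac{80}{17}\right)^{2} = \frac{6400}{289}$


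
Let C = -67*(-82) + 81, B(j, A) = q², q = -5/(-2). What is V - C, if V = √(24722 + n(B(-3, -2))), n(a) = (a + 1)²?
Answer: -5575 + √396393/4 ≈ -5417.6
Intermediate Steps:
q = 5/2 (q = -5*(-½) = 5/2 ≈ 2.5000)
B(j, A) = 25/4 (B(j, A) = (5/2)² = 25/4)
n(a) = (1 + a)²
C = 5575 (C = 5494 + 81 = 5575)
V = √396393/4 (V = √(24722 + (1 + 25/4)²) = √(24722 + (29/4)²) = √(24722 + 841/16) = √(396393/16) = √396393/4 ≈ 157.40)
V - C = √396393/4 - 1*5575 = √396393/4 - 5575 = -5575 + √396393/4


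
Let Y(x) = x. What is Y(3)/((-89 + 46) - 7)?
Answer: -3/50 ≈ -0.060000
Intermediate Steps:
Y(3)/((-89 + 46) - 7) = 3/((-89 + 46) - 7) = 3/(-43 - 7) = 3/(-50) = -1/50*3 = -3/50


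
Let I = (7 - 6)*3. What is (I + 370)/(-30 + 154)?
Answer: 373/124 ≈ 3.0081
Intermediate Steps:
I = 3 (I = 1*3 = 3)
(I + 370)/(-30 + 154) = (3 + 370)/(-30 + 154) = 373/124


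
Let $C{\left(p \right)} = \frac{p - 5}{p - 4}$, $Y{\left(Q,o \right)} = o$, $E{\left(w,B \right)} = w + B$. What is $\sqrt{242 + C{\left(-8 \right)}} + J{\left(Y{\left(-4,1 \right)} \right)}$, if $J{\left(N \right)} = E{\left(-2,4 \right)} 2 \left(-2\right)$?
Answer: $-8 + \frac{\sqrt{8751}}{6} \approx 7.5911$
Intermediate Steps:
$E{\left(w,B \right)} = B + w$
$C{\left(p \right)} = \frac{-5 + p}{-4 + p}$
$J{\left(N \right)} = -8$ ($J{\left(N \right)} = \left(4 - 2\right) 2 \left(-2\right) = 2 \cdot 2 \left(-2\right) = 4 \left(-2\right) = -8$)
$\sqrt{242 + C{\left(-8 \right)}} + J{\left(Y{\left(-4,1 \right)} \right)} = \sqrt{242 + \frac{-5 - 8}{-4 - 8}} - 8 = \sqrt{242 + \frac{1}{-12} \left(-13\right)} - 8 = \sqrt{242 - - \frac{13}{12}} - 8 = \sqrt{242 + \frac{13}{12}} - 8 = \sqrt{\frac{2917}{12}} - 8 = \frac{\sqrt{8751}}{6} - 8 = -8 + \frac{\sqrt{8751}}{6}$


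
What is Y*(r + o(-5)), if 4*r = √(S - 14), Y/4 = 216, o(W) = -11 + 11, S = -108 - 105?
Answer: 216*I*√227 ≈ 3254.4*I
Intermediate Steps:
S = -213
o(W) = 0
Y = 864 (Y = 4*216 = 864)
r = I*√227/4 (r = √(-213 - 14)/4 = √(-227)/4 = (I*√227)/4 = I*√227/4 ≈ 3.7666*I)
Y*(r + o(-5)) = 864*(I*√227/4 + 0) = 864*(I*√227/4) = 216*I*√227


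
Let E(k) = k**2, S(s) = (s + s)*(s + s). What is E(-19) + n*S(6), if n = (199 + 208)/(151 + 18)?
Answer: 119617/169 ≈ 707.79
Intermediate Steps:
S(s) = 4*s**2 (S(s) = (2*s)*(2*s) = 4*s**2)
n = 407/169 ≈ 2.4083
E(-19) + n*S(6) = (-19)**2 + 407*(4*6**2)/169 = 361 + 407*(4*36)/169 = 361 + (407/169)*144 = 361 + 58608/169 = 119617/169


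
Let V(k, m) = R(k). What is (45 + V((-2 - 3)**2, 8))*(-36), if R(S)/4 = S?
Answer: -5220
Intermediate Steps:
R(S) = 4*S
V(k, m) = 4*k
(45 + V((-2 - 3)**2, 8))*(-36) = (45 + 4*(-2 - 3)**2)*(-36) = (45 + 4*(-5)**2)*(-36) = (45 + 4*25)*(-36) = (45 + 100)*(-36) = 145*(-36) = -5220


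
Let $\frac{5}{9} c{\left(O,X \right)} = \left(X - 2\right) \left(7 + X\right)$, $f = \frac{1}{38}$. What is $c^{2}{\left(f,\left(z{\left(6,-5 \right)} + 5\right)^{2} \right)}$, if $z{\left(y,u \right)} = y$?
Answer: $\frac{18793119744}{25} \approx 7.5172 \cdot 10^{8}$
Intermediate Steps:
$f = \frac{1}{38} \approx 0.026316$
$c{\left(O,X \right)} = \frac{9 \left(-2 + X\right) \left(7 + X\right)}{5}$ ($c{\left(O,X \right)} = \frac{9 \left(X - 2\right) \left(7 + X\right)}{5} = \frac{9 \left(-2 + X\right) \left(7 + X\right)}{5}$)
$c^{2}{\left(f,\left(z{\left(6,-5 \right)} + 5\right)^{2} \right)} = \left(- \frac{126}{5} + 9 \left(6 + 5\right)^{2} + \frac{9 \left(\left(6 + 5\right)^{2}\right)^{2}}{5}\right)^{2} = \left(- \frac{126}{5} + 9 \cdot 11^{2} + \frac{9 \left(11^{2}\right)^{2}}{5}\right)^{2} = \left(- \frac{126}{5} + 9 \cdot 121 + \frac{9 \cdot 121^{2}}{5}\right)^{2} = \left(- \frac{126}{5} + 1089 + \frac{9}{5} \cdot 14641\right)^{2} = \left(- \frac{126}{5} + 1089 + \frac{131769}{5}\right)^{2} = \left(\frac{137088}{5}\right)^{2} = \frac{18793119744}{25}$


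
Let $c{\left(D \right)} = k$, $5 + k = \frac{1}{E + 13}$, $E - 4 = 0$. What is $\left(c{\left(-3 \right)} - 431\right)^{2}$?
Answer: $\frac{54922921}{289} \approx 1.9004 \cdot 10^{5}$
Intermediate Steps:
$E = 4$ ($E = 4 + 0 = 4$)
$k = - \frac{84}{17}$ ($k = -5 + \frac{1}{4 + 13} = -5 + \frac{1}{17} = - \frac{84}{17} \approx -4.9412$)
$c{\left(D \right)} = - \frac{84}{17}$
$\left(c{\left(-3 \right)} - 431\right)^{2} = \left(- \frac{84}{17} - 431\right)^{2} = \left(- \frac{7411}{17}\right)^{2} = \frac{54922921}{289}$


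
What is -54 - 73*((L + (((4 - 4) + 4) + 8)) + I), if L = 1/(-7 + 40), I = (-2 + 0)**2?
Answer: -40399/33 ≈ -1224.2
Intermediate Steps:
I = 4 (I = (-2)**2 = 4)
L = 1/33 ≈ 0.030303
-54 - 73*((L + (((4 - 4) + 4) + 8)) + I) = -54 - 73*((1/33 + (((4 - 4) + 4) + 8)) + 4) = -54 - 73*((1/33 + ((0 + 4) + 8)) + 4) = -54 - 73*((1/33 + (4 + 8)) + 4) = -54 - 73*((1/33 + 12) + 4) = -54 - 73*(397/33 + 4) = -54 - 73*529/33 = -54 - 38617/33 = -40399/33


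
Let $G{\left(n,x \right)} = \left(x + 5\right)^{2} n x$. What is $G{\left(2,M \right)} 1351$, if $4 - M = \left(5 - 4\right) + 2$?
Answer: $97272$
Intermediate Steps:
$M = 1$ ($M = 4 - \left(\left(5 - 4\right) + 2\right) = 4 - \left(1 + 2\right) = 4 - 3 = 1$)
$G{\left(n,x \right)} = n x \left(5 + x\right)^{2}$ ($G{\left(n,x \right)} = \left(5 + x\right)^{2} n x = n \left(5 + x\right)^{2} x = n x \left(5 + x\right)^{2}$)
$G{\left(2,M \right)} 1351 = 2 \cdot 1 \left(5 + 1\right)^{2} \cdot 1351 = 2 \cdot 1 \cdot 6^{2} \cdot 1351 = 2 \cdot 1 \cdot 36 \cdot 1351 = 72 \cdot 1351 = 97272$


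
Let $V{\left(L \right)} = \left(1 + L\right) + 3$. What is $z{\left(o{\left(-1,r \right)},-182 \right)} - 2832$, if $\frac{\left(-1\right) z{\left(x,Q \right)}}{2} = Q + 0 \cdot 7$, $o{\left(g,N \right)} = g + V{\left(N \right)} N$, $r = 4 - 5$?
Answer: $-2468$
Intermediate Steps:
$V{\left(L \right)} = 4 + L$
$r = -1$ ($r = 4 - 5 = -1$)
$o{\left(g,N \right)} = g + N \left(4 + N\right)$ ($o{\left(g,N \right)} = g + \left(4 + N\right) N = g + N \left(4 + N\right)$)
$z{\left(x,Q \right)} = - 2 Q$ ($z{\left(x,Q \right)} = - 2 \left(Q + 0 \cdot 7\right) = - 2 \left(Q + 0\right) = - 2 Q$)
$z{\left(o{\left(-1,r \right)},-182 \right)} - 2832 = \left(-2\right) \left(-182\right) - 2832 = 364 - 2832 = -2468$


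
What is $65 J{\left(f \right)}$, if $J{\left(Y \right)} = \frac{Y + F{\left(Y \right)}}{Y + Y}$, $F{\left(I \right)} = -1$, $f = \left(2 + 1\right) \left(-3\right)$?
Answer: $\frac{325}{9} \approx 36.111$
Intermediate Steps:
$f = -9$ ($f = 3 \left(-3\right) = -9$)
$J{\left(Y \right)} = \frac{-1 + Y}{2 Y}$ ($J{\left(Y \right)} = \frac{Y - 1}{Y + Y} = \frac{-1 + Y}{2 Y}$)
$65 J{\left(f \right)} = 65 \frac{-1 - 9}{2 \left(-9\right)} = 65 \cdot \frac{1}{2} \left(- \frac{1}{9}\right) \left(-10\right) = 65 \cdot \frac{5}{9} = \frac{325}{9}$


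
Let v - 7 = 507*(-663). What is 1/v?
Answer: -1/336134 ≈ -2.9750e-6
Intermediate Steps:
v = -336134 (v = 7 + 507*(-663) = 7 - 336141 = -336134)
1/v = 1/(-336134) = -1/336134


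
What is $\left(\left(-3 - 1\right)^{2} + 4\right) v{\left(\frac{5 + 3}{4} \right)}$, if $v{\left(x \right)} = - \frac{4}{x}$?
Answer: $-40$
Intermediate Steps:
$\left(\left(-3 - 1\right)^{2} + 4\right) v{\left(\frac{5 + 3}{4} \right)} = \left(\left(-3 - 1\right)^{2} + 4\right) \left(- \frac{4}{\frac{1}{4} \left(5 + 3\right)}\right) = \left(\left(-4\right)^{2} + 4\right) \left(- \frac{4}{\frac{1}{4} \cdot 8}\right) = \left(16 + 4\right) \left(- \frac{4}{2}\right) = 20 \left(\left(-4\right) \frac{1}{2}\right) = 20 \left(-2\right) = -40$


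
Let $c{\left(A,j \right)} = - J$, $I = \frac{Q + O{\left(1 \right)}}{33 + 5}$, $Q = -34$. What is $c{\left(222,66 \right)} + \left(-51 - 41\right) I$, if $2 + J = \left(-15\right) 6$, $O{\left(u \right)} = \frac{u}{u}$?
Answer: $\frac{3266}{19} \approx 171.89$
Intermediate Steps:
$O{\left(u \right)} = 1$
$J = -92$ ($J = -2 - 90 = -92$)
$I = - \frac{33}{38}$ ($I = \frac{-34 + 1}{33 + 5} = - \frac{33}{38} \approx -0.86842$)
$c{\left(A,j \right)} = 92$ ($c{\left(A,j \right)} = \left(-1\right) \left(-92\right) = 92$)
$c{\left(222,66 \right)} + \left(-51 - 41\right) I = 92 + \left(-51 - 41\right) \left(- \frac{33}{38}\right) = 92 - - \frac{1518}{19} = 92 + \frac{1518}{19} = \frac{3266}{19}$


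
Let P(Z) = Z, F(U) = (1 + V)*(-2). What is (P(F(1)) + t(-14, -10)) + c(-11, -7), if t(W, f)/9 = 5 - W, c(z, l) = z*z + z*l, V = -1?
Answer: 369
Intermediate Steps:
F(U) = 0 (F(U) = (1 - 1)*(-2) = 0*(-2) = 0)
c(z, l) = z**2 + l*z
t(W, f) = 45 - 9*W (t(W, f) = 9*(5 - W) = 45 - 9*W)
(P(F(1)) + t(-14, -10)) + c(-11, -7) = (0 + (45 - 9*(-14))) - 11*(-7 - 11) = (0 + (45 + 126)) - 11*(-18) = (0 + 171) + 198 = 171 + 198 = 369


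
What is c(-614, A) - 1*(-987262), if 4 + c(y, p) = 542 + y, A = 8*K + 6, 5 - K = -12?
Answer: 987186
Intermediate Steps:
K = 17 (K = 5 - 1*(-12) = 5 + 12 = 17)
A = 142 (A = 8*17 + 6 = 136 + 6 = 142)
c(y, p) = 538 + y (c(y, p) = -4 + (542 + y) = 538 + y)
c(-614, A) - 1*(-987262) = (538 - 614) - 1*(-987262) = -76 + 987262 = 987186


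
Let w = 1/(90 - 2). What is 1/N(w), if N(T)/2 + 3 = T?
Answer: -44/263 ≈ -0.16730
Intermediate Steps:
w = 1/88 ≈ 0.011364
N(T) = -6 + 2*T
1/N(w) = 1/(-6 + 2*(1/88)) = 1/(-6 + 1/44) = 1/(-263/44) = -44/263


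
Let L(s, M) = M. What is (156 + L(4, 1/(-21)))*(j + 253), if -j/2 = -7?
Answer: 291475/7 ≈ 41639.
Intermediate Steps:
j = 14 (j = -2*(-7) = 14)
(156 + L(4, 1/(-21)))*(j + 253) = (156 + 1/(-21))*(14 + 253) = (156 - 1/21)*267 = (3275/21)*267 = 291475/7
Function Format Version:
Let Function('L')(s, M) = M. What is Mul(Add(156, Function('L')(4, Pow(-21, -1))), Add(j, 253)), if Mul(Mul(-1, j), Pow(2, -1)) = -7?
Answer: Rational(291475, 7) ≈ 41639.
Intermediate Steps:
j = 14 (j = Mul(-2, -7) = 14)
Mul(Add(156, Function('L')(4, Pow(-21, -1))), Add(j, 253)) = Mul(Add(156, Pow(-21, -1)), Add(14, 253)) = Mul(Add(156, Rational(-1, 21)), 267) = Mul(Rational(3275, 21), 267) = Rational(291475, 7)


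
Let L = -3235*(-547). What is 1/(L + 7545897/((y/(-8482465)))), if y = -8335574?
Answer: 8335574/78757980489935 ≈ 1.0584e-7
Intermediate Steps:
L = 1769545
1/(L + 7545897/((y/(-8482465)))) = 1/(1769545 + 7545897/((-8335574/(-8482465)))) = 1/(1769545 + 7545897/((-8335574*(-1/8482465)))) = 1/(1769545 + 7545897/(8335574/8482465)) = 1/(1769545 + 7545897*(8482465/8335574)) = 1/(1769545 + 64007807196105/8335574) = 1/(78757980489935/8335574) = 8335574/78757980489935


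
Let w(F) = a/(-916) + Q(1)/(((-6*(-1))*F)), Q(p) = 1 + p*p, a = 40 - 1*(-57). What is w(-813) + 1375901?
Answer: 3073933208225/2234124 ≈ 1.3759e+6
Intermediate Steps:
a = 97 (a = 40 + 57 = 97)
Q(p) = 1 + p²
w(F) = -97/916 + 1/(3*F) (w(F) = 97/(-916) + (1 + 1²)/(((-6*(-1))*F)) = 97*(-1/916) + (1 + 1)/((6*F)) = -97/916 + 2*(1/(6*F)) = -97/916 + 1/(3*F))
w(-813) + 1375901 = (1/2748)*(916 - 291*(-813))/(-813) + 1375901 = (1/2748)*(-1/813)*(916 + 236583) + 1375901 = (1/2748)*(-1/813)*237499 + 1375901 = -237499/2234124 + 1375901 = 3073933208225/2234124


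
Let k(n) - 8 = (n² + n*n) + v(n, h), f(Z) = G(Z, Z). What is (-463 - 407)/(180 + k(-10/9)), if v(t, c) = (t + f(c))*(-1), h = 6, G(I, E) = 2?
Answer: -35235/7678 ≈ -4.5891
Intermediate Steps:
f(Z) = 2
v(t, c) = -2 - t (v(t, c) = (t + 2)*(-1) = (2 + t)*(-1) = -2 - t)
k(n) = 6 - n + 2*n² (k(n) = 8 + ((n² + n*n) + (-2 - n)) = 8 + ((n² + n²) + (-2 - n)) = 8 + (2*n² + (-2 - n)) = 8 + (-2 - n + 2*n²) = 6 - n + 2*n²)
(-463 - 407)/(180 + k(-10/9)) = (-463 - 407)/(180 + (6 - (-10)/9 + 2*(-10/9)²)) = -870/(180 + (6 - (-10)/9 + 2*(-10*⅑)²)) = -870/(180 + (6 - 1*(-10/9) + 2*(-10/9)²)) = -870/(180 + (6 + 10/9 + 2*(100/81))) = -870/(180 + (6 + 10/9 + 200/81)) = -870/(180 + 776/81) = -870/15356/81 = -870*81/15356 = -35235/7678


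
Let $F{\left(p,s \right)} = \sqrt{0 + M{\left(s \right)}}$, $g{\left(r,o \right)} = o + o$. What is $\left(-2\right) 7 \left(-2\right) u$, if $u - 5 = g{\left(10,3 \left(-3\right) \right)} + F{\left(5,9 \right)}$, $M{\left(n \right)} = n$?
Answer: $-280$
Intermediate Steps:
$g{\left(r,o \right)} = 2 o$
$F{\left(p,s \right)} = \sqrt{s}$ ($F{\left(p,s \right)} = \sqrt{0 + s} = \sqrt{s}$)
$u = -10$ ($u = 5 + \left(2 \cdot 3 \left(-3\right) + \sqrt{9}\right) = 5 + \left(2 \left(-9\right) + 3\right) = 5 + \left(-18 + 3\right) = 5 - 15 = -10$)
$\left(-2\right) 7 \left(-2\right) u = \left(-2\right) 7 \left(-2\right) \left(-10\right) = \left(-14\right) \left(-2\right) \left(-10\right) = 28 \left(-10\right) = -280$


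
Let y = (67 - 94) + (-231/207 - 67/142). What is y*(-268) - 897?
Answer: 33139399/4899 ≈ 6764.5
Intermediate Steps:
y = -280103/9798 (y = -27 + (-231*1/207 - 67*1/142) = -27 + (-77/69 - 67/142) = -27 - 15557/9798 = -280103/9798 ≈ -28.588)
y*(-268) - 897 = -280103/9798*(-268) - 897 = 37533802/4899 - 897 = 33139399/4899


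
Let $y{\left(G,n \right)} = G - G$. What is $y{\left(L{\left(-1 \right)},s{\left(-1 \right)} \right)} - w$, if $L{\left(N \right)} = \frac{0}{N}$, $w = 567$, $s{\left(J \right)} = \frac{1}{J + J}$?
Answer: $-567$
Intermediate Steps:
$s{\left(J \right)} = \frac{1}{2 J}$
$L{\left(N \right)} = 0$
$y{\left(G,n \right)} = 0$
$y{\left(L{\left(-1 \right)},s{\left(-1 \right)} \right)} - w = 0 - 567 = -567$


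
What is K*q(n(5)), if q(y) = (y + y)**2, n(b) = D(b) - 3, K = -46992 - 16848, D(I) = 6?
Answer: -2298240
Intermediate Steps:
K = -63840
n(b) = 3 (n(b) = 6 - 3 = 3)
q(y) = 4*y**2 (q(y) = (2*y)**2 = 4*y**2)
K*q(n(5)) = -255360*3**2 = -255360*9 = -63840*36 = -2298240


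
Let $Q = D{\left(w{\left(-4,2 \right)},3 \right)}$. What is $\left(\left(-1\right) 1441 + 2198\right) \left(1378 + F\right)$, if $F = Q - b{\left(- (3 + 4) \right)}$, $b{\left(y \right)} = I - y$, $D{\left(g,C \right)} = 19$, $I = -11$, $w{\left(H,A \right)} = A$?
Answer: $1060557$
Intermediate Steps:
$b{\left(y \right)} = -11 - y$
$Q = 19$
$F = 23$ ($F = 19 - \left(-11 - - (3 + 4)\right) = 19 - \left(-11 - \left(-1\right) 7\right) = 19 - \left(-11 - -7\right) = 19 - \left(-11 + 7\right) = 19 - -4 = 19 + 4 = 23$)
$\left(\left(-1\right) 1441 + 2198\right) \left(1378 + F\right) = \left(\left(-1\right) 1441 + 2198\right) \left(1378 + 23\right) = \left(-1441 + 2198\right) 1401 = 757 \cdot 1401 = 1060557$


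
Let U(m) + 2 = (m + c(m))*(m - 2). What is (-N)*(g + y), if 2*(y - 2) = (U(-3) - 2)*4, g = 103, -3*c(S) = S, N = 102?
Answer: -11934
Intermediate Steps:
c(S) = -S/3
U(m) = -2 + 2*m*(-2 + m)/3 (U(m) = -2 + (m - m/3)*(m - 2) = -2 + (2*m/3)*(-2 + m) = -2 + 2*m*(-2 + m)/3)
y = 14 (y = 2 + (((-2 - 4/3*(-3) + (⅔)*(-3)²) - 2)*4)/2 = 2 + (((-2 + 4 + (⅔)*9) - 2)*4)/2 = 2 + (((-2 + 4 + 6) - 2)*4)/2 = 2 + ((8 - 2)*4)/2 = 2 + (6*4)/2 = 2 + (½)*24 = 2 + 12 = 14)
(-N)*(g + y) = (-1*102)*(103 + 14) = -102*117 = -11934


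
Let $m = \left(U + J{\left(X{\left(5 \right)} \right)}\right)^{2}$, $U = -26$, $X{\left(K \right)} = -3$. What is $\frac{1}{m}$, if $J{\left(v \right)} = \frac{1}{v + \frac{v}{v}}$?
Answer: $\frac{4}{2809} \approx 0.001424$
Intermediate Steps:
$J{\left(v \right)} = \frac{1}{1 + v}$ ($J{\left(v \right)} = \frac{1}{v + 1} = \frac{1}{1 + v}$)
$m = \frac{2809}{4}$ ($m = \left(-26 + \frac{1}{1 - 3}\right)^{2} = \left(-26 + \frac{1}{-2}\right)^{2} = \left(-26 - \frac{1}{2}\right)^{2} = \left(- \frac{53}{2}\right)^{2} = \frac{2809}{4} \approx 702.25$)
$\frac{1}{m} = \frac{1}{\frac{2809}{4}} = \frac{4}{2809}$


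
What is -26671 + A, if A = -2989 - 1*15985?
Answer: -45645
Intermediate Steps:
A = -18974 (A = -2989 - 15985 = -18974)
-26671 + A = -26671 - 18974 = -45645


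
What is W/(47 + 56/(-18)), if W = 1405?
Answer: 2529/79 ≈ 32.013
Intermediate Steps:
W/(47 + 56/(-18)) = 1405/(47 + 56/(-18)) = 1405/(47 + 56*(-1/18)) = 1405/(47 - 28/9) = 1405/(395/9) = (9/395)*1405 = 2529/79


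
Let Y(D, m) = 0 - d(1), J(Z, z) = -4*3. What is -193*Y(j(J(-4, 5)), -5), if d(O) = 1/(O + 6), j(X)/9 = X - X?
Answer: 193/7 ≈ 27.571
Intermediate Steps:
J(Z, z) = -12
j(X) = 0 (j(X) = 9*(X - X) = 9*0 = 0)
d(O) = 1/(6 + O)
Y(D, m) = -⅐ (Y(D, m) = 0 - 1/(6 + 1) = 0 - 1/7 = 0 - 1*⅐ = 0 - ⅐ = -⅐)
-193*Y(j(J(-4, 5)), -5) = -193*(-⅐) = 193/7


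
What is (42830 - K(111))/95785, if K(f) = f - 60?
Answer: 42779/95785 ≈ 0.44661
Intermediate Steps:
K(f) = -60 + f
(42830 - K(111))/95785 = (42830 - (-60 + 111))/95785 = (42830 - 1*51)*(1/95785) = (42830 - 51)*(1/95785) = 42779*(1/95785) = 42779/95785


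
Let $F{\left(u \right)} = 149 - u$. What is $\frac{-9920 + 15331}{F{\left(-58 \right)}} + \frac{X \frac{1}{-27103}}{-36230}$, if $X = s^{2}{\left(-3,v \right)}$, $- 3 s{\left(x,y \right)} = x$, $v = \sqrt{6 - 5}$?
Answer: $\frac{5313286484797}{203261929830} \approx 26.14$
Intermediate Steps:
$v = 1$ ($v = \sqrt{1} = 1$)
$s{\left(x,y \right)} = - \frac{x}{3}$
$X = 1$ ($X = \left(\left(- \frac{1}{3}\right) \left(-3\right)\right)^{2} = 1^{2} = 1$)
$\frac{-9920 + 15331}{F{\left(-58 \right)}} + \frac{X \frac{1}{-27103}}{-36230} = \frac{-9920 + 15331}{149 - -58} + \frac{1 \frac{1}{-27103}}{-36230} = \frac{5411}{149 + 58} + 1 \left(- \frac{1}{27103}\right) \left(- \frac{1}{36230}\right) = \frac{5411}{207} - - \frac{1}{981941690} = 5411 \cdot \frac{1}{207} + \frac{1}{981941690} = \frac{5411}{207} + \frac{1}{981941690} = \frac{5313286484797}{203261929830}$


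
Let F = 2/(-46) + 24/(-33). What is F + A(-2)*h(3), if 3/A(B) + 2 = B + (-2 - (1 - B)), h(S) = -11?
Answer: 2198/759 ≈ 2.8959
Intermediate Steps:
A(B) = 3/(-5 + 2*B) (A(B) = 3/(-2 + (B + (-2 - (1 - B)))) = 3/(-2 + (B + (-2 + (-1 + B)))) = 3/(-2 + (B + (-3 + B))) = 3/(-2 + (-3 + 2*B)) = 3/(-5 + 2*B))
F = -195/253 (F = 2*(-1/46) + 24*(-1/33) = -1/23 - 8/11 = -195/253 ≈ -0.77075)
F + A(-2)*h(3) = -195/253 + (3/(-5 + 2*(-2)))*(-11) = -195/253 + (3/(-5 - 4))*(-11) = -195/253 + (3/(-9))*(-11) = -195/253 + (3*(-⅑))*(-11) = -195/253 - ⅓*(-11) = -195/253 + 11/3 = 2198/759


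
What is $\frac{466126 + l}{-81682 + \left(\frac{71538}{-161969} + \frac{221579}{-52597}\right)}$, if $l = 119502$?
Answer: $- \frac{4989013827838604}{695895429488463} \approx -7.1692$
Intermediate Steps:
$\frac{466126 + l}{-81682 + \left(\frac{71538}{-161969} + \frac{221579}{-52597}\right)} = \frac{466126 + 119502}{-81682 + \left(\frac{71538}{-161969} + \frac{221579}{-52597}\right)} = \frac{585628}{-81682 + \left(71538 \left(- \frac{1}{161969}\right) + 221579 \left(- \frac{1}{52597}\right)\right)} = \frac{585628}{-81682 - \frac{39651613237}{8519083493}} = \frac{585628}{- \frac{695895429488463}{8519083493}} = 585628 \left(- \frac{8519083493}{695895429488463}\right) = - \frac{4989013827838604}{695895429488463}$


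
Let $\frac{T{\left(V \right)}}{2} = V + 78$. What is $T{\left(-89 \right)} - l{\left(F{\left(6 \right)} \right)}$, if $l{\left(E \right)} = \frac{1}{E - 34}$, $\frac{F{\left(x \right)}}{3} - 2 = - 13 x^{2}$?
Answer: $- \frac{31503}{1432} \approx -21.999$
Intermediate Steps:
$F{\left(x \right)} = 6 - 39 x^{2}$ ($F{\left(x \right)} = 6 + 3 \left(- 13 x^{2}\right) = 6 - 39 x^{2}$)
$T{\left(V \right)} = 156 + 2 V$ ($T{\left(V \right)} = 2 \left(V + 78\right) = 2 \left(78 + V\right) = 156 + 2 V$)
$l{\left(E \right)} = \frac{1}{-34 + E}$
$T{\left(-89 \right)} - l{\left(F{\left(6 \right)} \right)} = \left(156 + 2 \left(-89\right)\right) - \frac{1}{-34 + \left(6 - 39 \cdot 6^{2}\right)} = \left(156 - 178\right) - \frac{1}{-34 + \left(6 - 1404\right)} = -22 - \frac{1}{-34 + \left(6 - 1404\right)} = -22 - \frac{1}{-34 - 1398} = -22 - \frac{1}{-1432} = -22 - - \frac{1}{1432} = -22 + \frac{1}{1432} = - \frac{31503}{1432}$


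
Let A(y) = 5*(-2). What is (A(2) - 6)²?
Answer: 256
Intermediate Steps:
A(y) = -10
(A(2) - 6)² = (-10 - 6)² = (-16)² = 256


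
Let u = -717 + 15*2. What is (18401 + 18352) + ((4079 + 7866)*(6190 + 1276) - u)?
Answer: 89218810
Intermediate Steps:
u = -687 (u = -717 + 30 = -687)
(18401 + 18352) + ((4079 + 7866)*(6190 + 1276) - u) = (18401 + 18352) + ((4079 + 7866)*(6190 + 1276) - 1*(-687)) = 36753 + (11945*7466 + 687) = 36753 + (89181370 + 687) = 36753 + 89182057 = 89218810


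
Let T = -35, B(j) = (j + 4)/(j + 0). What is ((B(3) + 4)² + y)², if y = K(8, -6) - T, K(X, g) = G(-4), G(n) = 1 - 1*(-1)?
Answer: 481636/81 ≈ 5946.1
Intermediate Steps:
B(j) = (4 + j)/j
G(n) = 2 (G(n) = 1 + 1 = 2)
K(X, g) = 2
y = 37 (y = 2 - 1*(-35) = 2 + 35 = 37)
((B(3) + 4)² + y)² = (((4 + 3)/3 + 4)² + 37)² = (((⅓)*7 + 4)² + 37)² = ((7/3 + 4)² + 37)² = ((19/3)² + 37)² = (361/9 + 37)² = (694/9)² = 481636/81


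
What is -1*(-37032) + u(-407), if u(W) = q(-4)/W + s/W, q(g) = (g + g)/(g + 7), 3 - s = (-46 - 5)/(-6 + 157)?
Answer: 6827626568/184371 ≈ 37032.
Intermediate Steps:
s = 504/151 (s = 3 - (-46 - 5)/(-6 + 157) = 3 - (-51)/151 = 3 - 1*(-51/151) = 3 + 51/151 = 504/151 ≈ 3.3377)
q(g) = 2*g/(7 + g) (q(g) = (2*g)/(7 + g) = 2*g/(7 + g))
u(W) = 304/(453*W) (u(W) = (2*(-4)/(7 - 4))/W + 504/(151*W) = (2*(-4)/3)/W + 504/(151*W) = (2*(-4)*(1/3))/W + 504/(151*W) = -8/(3*W) + 504/(151*W) = 304/(453*W))
-1*(-37032) + u(-407) = -1*(-37032) + (304/453)/(-407) = 37032 + (304/453)*(-1/407) = 37032 - 304/184371 = 6827626568/184371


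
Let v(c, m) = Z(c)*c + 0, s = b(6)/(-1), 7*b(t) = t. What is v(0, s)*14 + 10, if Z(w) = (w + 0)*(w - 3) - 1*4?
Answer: 10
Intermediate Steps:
b(t) = t/7
Z(w) = -4 + w*(-3 + w) (Z(w) = w*(-3 + w) - 4 = -4 + w*(-3 + w))
s = -6/7 (s = ((⅐)*6)/(-1) = (6/7)*(-1) = -6/7 ≈ -0.85714)
v(c, m) = c*(-4 + c² - 3*c) (v(c, m) = (-4 + c² - 3*c)*c + 0 = c*(-4 + c² - 3*c) + 0 = c*(-4 + c² - 3*c))
v(0, s)*14 + 10 = (0*(-4 + 0² - 3*0))*14 + 10 = (0*(-4 + 0 + 0))*14 + 10 = (0*(-4))*14 + 10 = 0*14 + 10 = 0 + 10 = 10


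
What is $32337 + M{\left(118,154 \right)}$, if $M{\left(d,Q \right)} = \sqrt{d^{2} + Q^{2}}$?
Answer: $32337 + 2 \sqrt{9410} \approx 32531.0$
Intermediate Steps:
$M{\left(d,Q \right)} = \sqrt{Q^{2} + d^{2}}$
$32337 + M{\left(118,154 \right)} = 32337 + \sqrt{154^{2} + 118^{2}} = 32337 + \sqrt{23716 + 13924} = 32337 + \sqrt{37640} = 32337 + 2 \sqrt{9410}$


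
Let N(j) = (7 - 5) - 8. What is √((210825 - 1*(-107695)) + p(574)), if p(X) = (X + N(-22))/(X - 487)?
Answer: 8*√37670739/87 ≈ 564.38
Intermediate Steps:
N(j) = -6 (N(j) = 2 - 8 = -6)
p(X) = (-6 + X)/(-487 + X) (p(X) = (X - 6)/(X - 487) = (-6 + X)/(-487 + X))
√((210825 - 1*(-107695)) + p(574)) = √((210825 - 1*(-107695)) + (-6 + 574)/(-487 + 574)) = √((210825 + 107695) + 568/87) = √(318520 + (1/87)*568) = √(318520 + 568/87) = √(27711808/87) = 8*√37670739/87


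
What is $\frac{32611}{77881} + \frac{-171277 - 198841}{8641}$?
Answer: $- \frac{28543368307}{672969721} \approx -42.414$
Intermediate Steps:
$\frac{32611}{77881} + \frac{-171277 - 198841}{8641} = 32611 \cdot \frac{1}{77881} - \frac{370118}{8641} = \frac{32611}{77881} - \frac{370118}{8641} = - \frac{28543368307}{672969721}$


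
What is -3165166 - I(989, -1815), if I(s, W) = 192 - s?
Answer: -3164369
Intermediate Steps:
-3165166 - I(989, -1815) = -3165166 - (192 - 1*989) = -3165166 - (192 - 989) = -3165166 - 1*(-797) = -3165166 + 797 = -3164369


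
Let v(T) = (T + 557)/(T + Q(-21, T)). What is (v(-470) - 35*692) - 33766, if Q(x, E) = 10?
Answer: -26673647/460 ≈ -57986.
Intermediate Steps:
v(T) = (557 + T)/(10 + T) (v(T) = (T + 557)/(T + 10) = (557 + T)/(10 + T))
(v(-470) - 35*692) - 33766 = ((557 - 470)/(10 - 470) - 35*692) - 33766 = (87/(-460) - 24220) - 33766 = (-1/460*87 - 24220) - 33766 = (-87/460 - 24220) - 33766 = -11141287/460 - 33766 = -26673647/460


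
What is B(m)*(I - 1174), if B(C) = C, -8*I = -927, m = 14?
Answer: -59255/4 ≈ -14814.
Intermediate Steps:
I = 927/8 (I = -⅛*(-927) = 927/8 ≈ 115.88)
B(m)*(I - 1174) = 14*(927/8 - 1174) = 14*(-8465/8) = -59255/4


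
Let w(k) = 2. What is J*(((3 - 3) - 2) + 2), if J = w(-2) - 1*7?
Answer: 0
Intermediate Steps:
J = -5 (J = 2 - 1*7 = 2 - 7 = -5)
J*(((3 - 3) - 2) + 2) = -5*(((3 - 3) - 2) + 2) = -5*((0 - 2) + 2) = -5*(-2 + 2) = -5*0 = 0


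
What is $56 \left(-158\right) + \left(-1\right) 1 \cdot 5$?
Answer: $-8853$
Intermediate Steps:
$56 \left(-158\right) + \left(-1\right) 1 \cdot 5 = -8848 - 5 = -8853$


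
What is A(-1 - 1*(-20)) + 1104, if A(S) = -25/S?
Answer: 20951/19 ≈ 1102.7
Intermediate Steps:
A(-1 - 1*(-20)) + 1104 = -25/(-1 - 1*(-20)) + 1104 = -25/(-1 + 20) + 1104 = -25/19 + 1104 = 20951/19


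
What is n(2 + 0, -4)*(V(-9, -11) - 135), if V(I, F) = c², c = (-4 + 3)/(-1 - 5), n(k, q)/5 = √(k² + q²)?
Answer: -24295*√5/18 ≈ -3018.1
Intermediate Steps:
n(k, q) = 5*√(k² + q²)
c = ⅙ (c = -1/(-6) = -1*(-⅙) = ⅙ ≈ 0.16667)
V(I, F) = 1/36 (V(I, F) = (⅙)² = 1/36)
n(2 + 0, -4)*(V(-9, -11) - 135) = (5*√((2 + 0)² + (-4)²))*(1/36 - 135) = (5*√(2² + 16))*(-4859/36) = (5*√(4 + 16))*(-4859/36) = (5*√20)*(-4859/36) = (5*(2*√5))*(-4859/36) = (10*√5)*(-4859/36) = -24295*√5/18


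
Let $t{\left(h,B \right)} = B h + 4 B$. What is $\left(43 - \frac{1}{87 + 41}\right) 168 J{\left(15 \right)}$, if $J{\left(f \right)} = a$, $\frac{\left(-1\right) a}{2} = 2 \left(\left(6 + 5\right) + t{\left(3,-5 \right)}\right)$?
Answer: $693378$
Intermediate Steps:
$t{\left(h,B \right)} = 4 B + B h$
$a = 96$ ($a = - 2 \cdot 2 \left(\left(6 + 5\right) - 5 \left(4 + 3\right)\right) = - 2 \cdot 2 \left(11 - 35\right) = - 2 \cdot 2 \left(-24\right) = \left(-2\right) \left(-48\right) = 96$)
$J{\left(f \right)} = 96$
$\left(43 - \frac{1}{87 + 41}\right) 168 J{\left(15 \right)} = \left(43 - \frac{1}{87 + 41}\right) 168 \cdot 96 = \left(43 - \frac{1}{128}\right) 168 \cdot 96 = \frac{5503}{128} \cdot 168 \cdot 96 = \frac{115563}{16} \cdot 96 = 693378$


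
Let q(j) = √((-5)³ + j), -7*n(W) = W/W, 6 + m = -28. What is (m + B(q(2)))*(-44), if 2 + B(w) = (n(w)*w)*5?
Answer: 1584 + 220*I*√123/7 ≈ 1584.0 + 348.56*I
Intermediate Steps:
m = -34 (m = -6 - 28 = -34)
n(W) = -⅐ (n(W) = -W/(7*W) = -⅐*1 = -⅐)
q(j) = √(-125 + j)
B(w) = -2 - 5*w/7 (B(w) = -2 - w/7*5 = -2 - 5*w/7)
(m + B(q(2)))*(-44) = (-34 + (-2 - 5*√(-125 + 2)/7))*(-44) = (-34 + (-2 - 5*I*√123/7))*(-44) = (-36 - 5*I*√123/7)*(-44) = 1584 + 220*I*√123/7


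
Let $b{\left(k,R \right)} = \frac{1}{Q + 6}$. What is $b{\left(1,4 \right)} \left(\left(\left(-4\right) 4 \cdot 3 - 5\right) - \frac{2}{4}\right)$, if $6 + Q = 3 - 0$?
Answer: $- \frac{107}{6} \approx -17.833$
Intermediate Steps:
$Q = -3$ ($Q = -6 + \left(3 - 0\right) = -6 + \left(3 + 0\right) = -6 + 3 = -3$)
$b{\left(k,R \right)} = \frac{1}{3}$ ($b{\left(k,R \right)} = \frac{1}{-3 + 6} = \frac{1}{3}$)
$b{\left(1,4 \right)} \left(\left(\left(-4\right) 4 \cdot 3 - 5\right) - \frac{2}{4}\right) = \frac{\left(\left(-4\right) 4 \cdot 3 - 5\right) - \frac{2}{4}}{3} = \frac{\left(\left(-16\right) 3 - 5\right) - \frac{1}{2}}{3} = \frac{\left(-48 - 5\right) - \frac{1}{2}}{3} = \frac{-53 - \frac{1}{2}}{3} = \frac{1}{3} \left(- \frac{107}{2}\right) = - \frac{107}{6}$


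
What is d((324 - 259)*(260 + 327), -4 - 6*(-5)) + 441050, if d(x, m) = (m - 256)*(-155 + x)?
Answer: -8298950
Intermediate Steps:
d(x, m) = (-256 + m)*(-155 + x)
d((324 - 259)*(260 + 327), -4 - 6*(-5)) + 441050 = (39680 - 256*(324 - 259)*(260 + 327) - 155*(-4 - 6*(-5)) + (-4 - 6*(-5))*((324 - 259)*(260 + 327))) + 441050 = (39680 - 16640*587 - 155*(-4 + 30) + (-4 + 30)*(65*587)) + 441050 = (39680 - 256*38155 - 155*26 + 26*38155) + 441050 = (39680 - 9767680 - 4030 + 992030) + 441050 = -8740000 + 441050 = -8298950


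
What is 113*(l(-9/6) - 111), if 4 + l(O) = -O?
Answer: -25651/2 ≈ -12826.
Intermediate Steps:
l(O) = -4 - O
113*(l(-9/6) - 111) = 113*((-4 - (-9)/6) - 111) = 113*((-4 - 1*(-3/2)) - 111) = 113*((-4 + 3/2) - 111) = 113*(-5/2 - 111) = 113*(-227/2) = -25651/2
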